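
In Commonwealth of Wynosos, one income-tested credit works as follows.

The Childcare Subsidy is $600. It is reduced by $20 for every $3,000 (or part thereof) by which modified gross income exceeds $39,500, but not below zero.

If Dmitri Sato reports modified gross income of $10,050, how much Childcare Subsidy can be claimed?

$600

Childcare Subsidy: $10,050 is at or below the $39,500 threshold, so the full $600 applies.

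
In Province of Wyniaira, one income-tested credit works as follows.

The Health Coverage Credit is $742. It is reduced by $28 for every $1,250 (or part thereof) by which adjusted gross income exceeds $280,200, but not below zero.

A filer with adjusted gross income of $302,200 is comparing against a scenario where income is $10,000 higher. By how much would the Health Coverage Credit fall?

At $302,200 — income exceeds $280,200 by $22,000, which is 18 full-or-partial $1,250 increments; reduction = 18 × $28 = $504, leaving $238.
At $312,200 — income exceeds $280,200 by $32,000, which is 26 full-or-partial $1,250 increments; reduction = 26 × $28 = $728, leaving $14.
Lost: $238 − $14 = $224.

$224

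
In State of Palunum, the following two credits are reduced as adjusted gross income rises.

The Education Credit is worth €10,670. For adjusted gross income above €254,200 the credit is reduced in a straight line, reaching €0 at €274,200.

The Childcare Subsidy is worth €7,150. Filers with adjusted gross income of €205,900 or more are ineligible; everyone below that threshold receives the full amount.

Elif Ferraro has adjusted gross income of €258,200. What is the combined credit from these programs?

Education Credit: €258,200 is €4,000 into a €20,000 phase-out range, leaving 16,000/20,000 of the credit: €10,670 × 16,000/20,000 = €8,536.
Childcare Subsidy: €258,200 meets or exceeds the €205,900 cutoff, so the credit is €0.
Total: €8,536 + €0 = €8,536.

€8,536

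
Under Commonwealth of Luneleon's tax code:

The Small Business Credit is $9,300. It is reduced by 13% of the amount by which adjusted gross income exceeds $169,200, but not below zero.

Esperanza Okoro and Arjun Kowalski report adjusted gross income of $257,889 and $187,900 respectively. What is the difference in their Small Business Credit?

$6,869

Esperanza ($257,889): Small Business Credit: 13% of the $88,689 excess over $169,200 is $11,529.57 ≥ base, so the credit is $0.
Arjun ($187,900): Small Business Credit: 13% of the $18,700 excess over $169,200 is $2,431; credit = $9,300 − $2,431 = $6,869.
Difference: |$0 − $6,869| = $6,869.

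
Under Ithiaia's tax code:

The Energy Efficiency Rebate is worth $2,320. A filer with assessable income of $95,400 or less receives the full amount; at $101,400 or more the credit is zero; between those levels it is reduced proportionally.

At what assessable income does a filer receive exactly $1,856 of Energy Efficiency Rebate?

$1,856 is 1,856/2,320 of the full $2,320, so 464/2,320 of the $6,000 range has been used: income = $95,400 + $6,000 × 464/2,320 = $96,600.

$96,600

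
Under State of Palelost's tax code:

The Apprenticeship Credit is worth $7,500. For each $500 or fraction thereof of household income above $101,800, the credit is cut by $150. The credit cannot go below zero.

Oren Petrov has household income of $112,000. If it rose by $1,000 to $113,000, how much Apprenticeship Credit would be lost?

At $112,000 — income exceeds $101,800 by $10,200, which is 21 full-or-partial $500 increments; reduction = 21 × $150 = $3,150, leaving $4,350.
At $113,000 — income exceeds $101,800 by $11,200, which is 23 full-or-partial $500 increments; reduction = 23 × $150 = $3,450, leaving $4,050.
Lost: $4,350 − $4,050 = $300.

$300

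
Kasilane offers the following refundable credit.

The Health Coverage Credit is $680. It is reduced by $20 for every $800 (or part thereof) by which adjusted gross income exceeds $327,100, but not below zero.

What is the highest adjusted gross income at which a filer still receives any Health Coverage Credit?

After 33 increments the reduction is 33 × $20 = $660, leaving $20; one more increment wipes it out. Increment 33 ends at excess 33 × $800 = $26,400, so the highest qualifying income is $327,100 + $26,400 = $353,500.

$353,500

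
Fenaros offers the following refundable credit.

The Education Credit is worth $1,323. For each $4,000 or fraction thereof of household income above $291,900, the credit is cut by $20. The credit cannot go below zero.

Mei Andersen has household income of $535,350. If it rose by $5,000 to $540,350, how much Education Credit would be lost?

$40

At $535,350 — income exceeds $291,900 by $243,450, which is 61 full-or-partial $4,000 increments; reduction = 61 × $20 = $1,220, leaving $103.
At $540,350 — income exceeds $291,900 by $248,450, which is 63 full-or-partial $4,000 increments; reduction = 63 × $20 = $1,260, leaving $63.
Lost: $103 − $63 = $40.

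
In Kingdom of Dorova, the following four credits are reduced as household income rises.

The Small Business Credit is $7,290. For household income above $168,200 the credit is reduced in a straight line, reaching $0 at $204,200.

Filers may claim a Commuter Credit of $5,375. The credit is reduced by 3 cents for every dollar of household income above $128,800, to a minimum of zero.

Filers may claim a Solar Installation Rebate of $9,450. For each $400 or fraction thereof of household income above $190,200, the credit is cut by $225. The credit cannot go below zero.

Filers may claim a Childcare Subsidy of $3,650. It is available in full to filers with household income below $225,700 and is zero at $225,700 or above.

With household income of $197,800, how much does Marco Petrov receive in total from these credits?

Small Business Credit: $197,800 is $29,600 into a $36,000 phase-out range, leaving 6,400/36,000 of the credit: $7,290 × 6,400/36,000 = $1,296.
Commuter Credit: 3% of the $69,000 excess over $128,800 is $2,070; credit = $5,375 − $2,070 = $3,305.
Solar Installation Rebate: income exceeds $190,200 by $7,600, which is 19 full-or-partial $400 increments; reduction = 19 × $225 = $4,275, leaving $5,175.
Childcare Subsidy: $197,800 is below the $225,700 cutoff, so the full $3,650 applies.
Total: $1,296 + $3,305 + $5,175 + $3,650 = $13,426.

$13,426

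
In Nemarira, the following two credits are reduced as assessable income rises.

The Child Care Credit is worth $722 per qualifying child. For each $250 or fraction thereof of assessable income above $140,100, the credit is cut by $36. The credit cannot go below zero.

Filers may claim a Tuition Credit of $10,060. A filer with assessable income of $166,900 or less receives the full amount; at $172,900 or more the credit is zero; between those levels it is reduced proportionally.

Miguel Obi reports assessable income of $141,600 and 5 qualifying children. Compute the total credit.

$13,454

Child Care Credit: base = 5 × $722 = $3,610. income exceeds $140,100 by $1,500, which is 6 full-or-partial $250 increments; reduction = 6 × $36 = $216, leaving $3,394.
Tuition Credit: $141,600 is at or below the $166,900 threshold, so the full $10,060 applies.
Total: $3,394 + $10,060 = $13,454.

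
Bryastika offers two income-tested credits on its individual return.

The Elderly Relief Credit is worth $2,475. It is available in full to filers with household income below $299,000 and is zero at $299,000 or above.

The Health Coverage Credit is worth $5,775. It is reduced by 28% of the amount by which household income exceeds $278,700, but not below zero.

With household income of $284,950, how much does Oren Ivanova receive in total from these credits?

$6,500

Elderly Relief Credit: $284,950 is below the $299,000 cutoff, so the full $2,475 applies.
Health Coverage Credit: 28% of the $6,250 excess over $278,700 is $1,750; credit = $5,775 − $1,750 = $4,025.
Total: $2,475 + $4,025 = $6,500.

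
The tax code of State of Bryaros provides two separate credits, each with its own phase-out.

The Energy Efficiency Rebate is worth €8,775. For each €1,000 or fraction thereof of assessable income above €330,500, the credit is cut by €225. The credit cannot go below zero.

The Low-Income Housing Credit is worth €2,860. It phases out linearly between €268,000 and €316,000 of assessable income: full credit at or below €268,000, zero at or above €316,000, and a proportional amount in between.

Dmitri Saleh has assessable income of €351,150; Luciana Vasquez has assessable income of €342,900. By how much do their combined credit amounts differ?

Dmitri (€351,150): Energy Efficiency Rebate: income exceeds €330,500 by €20,650, which is 21 full-or-partial €1,000 increments; reduction = 21 × €225 = €4,725, leaving €4,050. Low-Income Housing Credit: €351,150 is at or above €316,000, so the credit is €0. total €4,050 + €0 = €4,050
Luciana (€342,900): Energy Efficiency Rebate: income exceeds €330,500 by €12,400, which is 13 full-or-partial €1,000 increments; reduction = 13 × €225 = €2,925, leaving €5,850. Low-Income Housing Credit: €342,900 is at or above €316,000, so the credit is €0. total €5,850 + €0 = €5,850
Difference: |€4,050 − €5,850| = €1,800.

€1,800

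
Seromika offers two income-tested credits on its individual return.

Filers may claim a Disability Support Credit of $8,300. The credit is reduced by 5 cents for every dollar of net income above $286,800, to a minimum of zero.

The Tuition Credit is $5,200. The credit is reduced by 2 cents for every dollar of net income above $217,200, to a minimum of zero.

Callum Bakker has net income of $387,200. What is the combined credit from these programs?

Disability Support Credit: 5% of the $100,400 excess over $286,800 is $5,020; credit = $8,300 − $5,020 = $3,280.
Tuition Credit: 2% of the $170,000 excess over $217,200 is $3,400; credit = $5,200 − $3,400 = $1,800.
Total: $3,280 + $1,800 = $5,080.

$5,080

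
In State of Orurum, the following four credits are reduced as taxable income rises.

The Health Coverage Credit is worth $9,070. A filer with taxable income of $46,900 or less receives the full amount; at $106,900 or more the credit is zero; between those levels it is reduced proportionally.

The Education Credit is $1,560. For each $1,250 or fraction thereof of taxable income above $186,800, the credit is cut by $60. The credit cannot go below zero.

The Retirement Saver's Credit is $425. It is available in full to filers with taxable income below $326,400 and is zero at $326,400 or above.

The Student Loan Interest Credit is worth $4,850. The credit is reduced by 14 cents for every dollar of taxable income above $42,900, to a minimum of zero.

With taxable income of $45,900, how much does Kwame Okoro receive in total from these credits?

Health Coverage Credit: $45,900 is at or below the $46,900 threshold, so the full $9,070 applies.
Education Credit: $45,900 is at or below the $186,800 threshold, so the full $1,560 applies.
Retirement Saver's Credit: $45,900 is below the $326,400 cutoff, so the full $425 applies.
Student Loan Interest Credit: 14% of the $3,000 excess over $42,900 is $420; credit = $4,850 − $420 = $4,430.
Total: $9,070 + $1,560 + $425 + $4,430 = $15,485.

$15,485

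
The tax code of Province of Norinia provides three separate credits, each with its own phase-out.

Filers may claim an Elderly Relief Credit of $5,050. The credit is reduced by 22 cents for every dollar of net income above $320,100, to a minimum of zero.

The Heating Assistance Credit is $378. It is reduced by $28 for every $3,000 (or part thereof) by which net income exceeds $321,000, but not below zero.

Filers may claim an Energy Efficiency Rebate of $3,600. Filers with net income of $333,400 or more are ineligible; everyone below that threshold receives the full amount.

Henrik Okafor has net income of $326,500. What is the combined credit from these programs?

$7,564

Elderly Relief Credit: 22% of the $6,400 excess over $320,100 is $1,408; credit = $5,050 − $1,408 = $3,642.
Heating Assistance Credit: income exceeds $321,000 by $5,500, which is 2 full-or-partial $3,000 increments; reduction = 2 × $28 = $56, leaving $322.
Energy Efficiency Rebate: $326,500 is below the $333,400 cutoff, so the full $3,600 applies.
Total: $3,642 + $322 + $3,600 = $7,564.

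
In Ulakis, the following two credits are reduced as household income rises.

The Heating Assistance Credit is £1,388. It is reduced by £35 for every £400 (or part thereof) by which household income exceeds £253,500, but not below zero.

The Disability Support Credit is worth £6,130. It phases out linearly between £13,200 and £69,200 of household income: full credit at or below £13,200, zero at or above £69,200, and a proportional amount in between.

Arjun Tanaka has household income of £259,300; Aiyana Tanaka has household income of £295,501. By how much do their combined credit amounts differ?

£863

Arjun (£259,300): Heating Assistance Credit: income exceeds £253,500 by £5,800, which is 15 full-or-partial £400 increments; reduction = 15 × £35 = £525, leaving £863. Disability Support Credit: £259,300 is at or above £69,200, so the credit is £0. total £863 + £0 = £863
Aiyana (£295,501): Heating Assistance Credit: income exceeds £253,500 by £42,001 → 106 increments × £35 = £3,710 ≥ base, so the credit is £0. Disability Support Credit: £295,501 is at or above £69,200, so the credit is £0. total £0 + £0 = £0
Difference: |£863 − £0| = £863.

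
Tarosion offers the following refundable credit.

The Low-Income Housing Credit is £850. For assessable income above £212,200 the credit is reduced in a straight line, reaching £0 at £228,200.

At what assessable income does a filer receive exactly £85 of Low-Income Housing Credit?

£85 is 85/850 of the full £850, so 765/850 of the £16,000 range has been used: income = £212,200 + £16,000 × 765/850 = £226,600.

£226,600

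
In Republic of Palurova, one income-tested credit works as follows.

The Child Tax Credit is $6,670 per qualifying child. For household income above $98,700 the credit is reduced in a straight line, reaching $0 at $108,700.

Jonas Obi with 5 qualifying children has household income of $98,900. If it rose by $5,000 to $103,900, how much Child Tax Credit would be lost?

$16,675

At $98,900 — base = 5 × $6,670 = $33,350. $98,900 is $200 into a $10,000 phase-out range, leaving 9,800/10,000 of the credit: $33,350 × 9,800/10,000 = $32,683.
At $103,900 — base = 5 × $6,670 = $33,350. $103,900 is $5,200 into a $10,000 phase-out range, leaving 4,800/10,000 of the credit: $33,350 × 4,800/10,000 = $16,008.
Lost: $32,683 − $16,008 = $16,675.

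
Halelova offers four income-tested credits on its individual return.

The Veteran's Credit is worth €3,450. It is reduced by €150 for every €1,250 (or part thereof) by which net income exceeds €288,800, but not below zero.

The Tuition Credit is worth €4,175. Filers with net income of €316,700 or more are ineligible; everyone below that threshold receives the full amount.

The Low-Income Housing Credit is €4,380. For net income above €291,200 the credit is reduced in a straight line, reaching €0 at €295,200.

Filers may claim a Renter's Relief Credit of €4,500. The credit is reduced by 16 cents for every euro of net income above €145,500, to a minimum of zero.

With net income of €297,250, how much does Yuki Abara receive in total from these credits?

€6,575

Veteran's Credit: income exceeds €288,800 by €8,450, which is 7 full-or-partial €1,250 increments; reduction = 7 × €150 = €1,050, leaving €2,400.
Tuition Credit: €297,250 is below the €316,700 cutoff, so the full €4,175 applies.
Low-Income Housing Credit: €297,250 is at or above €295,200, so the credit is €0.
Renter's Relief Credit: 16% of the €151,750 excess over €145,500 is €24,280 ≥ base, so the credit is €0.
Total: €2,400 + €4,175 + €0 + €0 = €6,575.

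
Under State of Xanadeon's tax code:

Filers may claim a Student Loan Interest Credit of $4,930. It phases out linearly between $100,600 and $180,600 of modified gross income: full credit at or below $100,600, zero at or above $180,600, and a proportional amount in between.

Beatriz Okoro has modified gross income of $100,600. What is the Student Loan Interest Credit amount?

$4,930

Student Loan Interest Credit: $100,600 is at or below the $100,600 threshold, so the full $4,930 applies.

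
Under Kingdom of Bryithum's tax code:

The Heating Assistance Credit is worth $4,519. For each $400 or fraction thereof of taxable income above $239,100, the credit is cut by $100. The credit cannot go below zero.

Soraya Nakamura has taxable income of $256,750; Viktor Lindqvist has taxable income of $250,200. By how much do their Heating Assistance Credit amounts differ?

Soraya ($256,750): Heating Assistance Credit: income exceeds $239,100 by $17,650, which is 45 full-or-partial $400 increments; reduction = 45 × $100 = $4,500, leaving $19.
Viktor ($250,200): Heating Assistance Credit: income exceeds $239,100 by $11,100, which is 28 full-or-partial $400 increments; reduction = 28 × $100 = $2,800, leaving $1,719.
Difference: |$19 − $1,719| = $1,700.

$1,700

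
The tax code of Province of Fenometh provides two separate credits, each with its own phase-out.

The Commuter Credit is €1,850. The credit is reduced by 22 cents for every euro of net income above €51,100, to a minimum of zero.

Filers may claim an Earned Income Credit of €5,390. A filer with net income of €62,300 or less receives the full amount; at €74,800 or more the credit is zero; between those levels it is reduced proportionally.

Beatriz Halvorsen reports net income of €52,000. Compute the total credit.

Commuter Credit: 22% of the €900 excess over €51,100 is €198; credit = €1,850 − €198 = €1,652.
Earned Income Credit: €52,000 is at or below the €62,300 threshold, so the full €5,390 applies.
Total: €1,652 + €5,390 = €7,042.

€7,042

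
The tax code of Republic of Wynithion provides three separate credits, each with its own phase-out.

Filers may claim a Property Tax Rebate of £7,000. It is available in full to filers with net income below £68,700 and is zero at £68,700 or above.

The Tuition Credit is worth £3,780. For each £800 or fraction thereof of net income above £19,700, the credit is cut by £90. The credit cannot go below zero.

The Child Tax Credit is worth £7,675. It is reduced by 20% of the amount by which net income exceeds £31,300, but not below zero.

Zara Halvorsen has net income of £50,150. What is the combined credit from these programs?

£11,175

Property Tax Rebate: £50,150 is below the £68,700 cutoff, so the full £7,000 applies.
Tuition Credit: income exceeds £19,700 by £30,450, which is 39 full-or-partial £800 increments; reduction = 39 × £90 = £3,510, leaving £270.
Child Tax Credit: 20% of the £18,850 excess over £31,300 is £3,770; credit = £7,675 − £3,770 = £3,905.
Total: £7,000 + £270 + £3,905 = £11,175.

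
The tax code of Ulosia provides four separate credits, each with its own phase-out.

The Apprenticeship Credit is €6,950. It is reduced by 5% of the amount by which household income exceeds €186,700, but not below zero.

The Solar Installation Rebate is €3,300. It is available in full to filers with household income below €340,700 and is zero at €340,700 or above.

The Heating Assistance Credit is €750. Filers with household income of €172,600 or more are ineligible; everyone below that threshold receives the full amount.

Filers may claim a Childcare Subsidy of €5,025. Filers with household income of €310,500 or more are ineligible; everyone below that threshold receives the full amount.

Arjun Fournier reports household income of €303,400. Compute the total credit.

Apprenticeship Credit: 5% of the €116,700 excess over €186,700 is €5,835; credit = €6,950 − €5,835 = €1,115.
Solar Installation Rebate: €303,400 is below the €340,700 cutoff, so the full €3,300 applies.
Heating Assistance Credit: €303,400 meets or exceeds the €172,600 cutoff, so the credit is €0.
Childcare Subsidy: €303,400 is below the €310,500 cutoff, so the full €5,025 applies.
Total: €1,115 + €3,300 + €0 + €5,025 = €9,440.

€9,440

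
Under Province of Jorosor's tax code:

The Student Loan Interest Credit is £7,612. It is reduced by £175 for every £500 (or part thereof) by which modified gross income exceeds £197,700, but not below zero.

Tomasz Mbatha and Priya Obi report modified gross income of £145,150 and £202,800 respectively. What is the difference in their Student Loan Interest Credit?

Tomasz (£145,150): Student Loan Interest Credit: £145,150 is at or below the £197,700 threshold, so the full £7,612 applies.
Priya (£202,800): Student Loan Interest Credit: income exceeds £197,700 by £5,100, which is 11 full-or-partial £500 increments; reduction = 11 × £175 = £1,925, leaving £5,687.
Difference: |£7,612 − £5,687| = £1,925.

£1,925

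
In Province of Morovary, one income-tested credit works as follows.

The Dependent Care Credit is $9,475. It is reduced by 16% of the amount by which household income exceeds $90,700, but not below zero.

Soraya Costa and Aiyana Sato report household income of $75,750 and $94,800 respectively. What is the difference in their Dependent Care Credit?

Soraya ($75,750): Dependent Care Credit: $75,750 is at or below the $90,700 threshold, so the full $9,475 applies.
Aiyana ($94,800): Dependent Care Credit: 16% of the $4,100 excess over $90,700 is $656; credit = $9,475 − $656 = $8,819.
Difference: |$9,475 − $8,819| = $656.

$656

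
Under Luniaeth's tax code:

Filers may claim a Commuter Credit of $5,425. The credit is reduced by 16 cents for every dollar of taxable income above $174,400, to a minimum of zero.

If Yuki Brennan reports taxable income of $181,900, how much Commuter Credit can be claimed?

Commuter Credit: 16% of the $7,500 excess over $174,400 is $1,200; credit = $5,425 − $1,200 = $4,225.

$4,225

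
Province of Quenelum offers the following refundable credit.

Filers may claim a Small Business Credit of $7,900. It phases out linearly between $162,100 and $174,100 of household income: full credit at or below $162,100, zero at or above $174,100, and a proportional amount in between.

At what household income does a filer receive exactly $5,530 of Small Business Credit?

$5,530 is 5,530/7,900 of the full $7,900, so 2,370/7,900 of the $12,000 range has been used: income = $162,100 + $12,000 × 2,370/7,900 = $165,700.

$165,700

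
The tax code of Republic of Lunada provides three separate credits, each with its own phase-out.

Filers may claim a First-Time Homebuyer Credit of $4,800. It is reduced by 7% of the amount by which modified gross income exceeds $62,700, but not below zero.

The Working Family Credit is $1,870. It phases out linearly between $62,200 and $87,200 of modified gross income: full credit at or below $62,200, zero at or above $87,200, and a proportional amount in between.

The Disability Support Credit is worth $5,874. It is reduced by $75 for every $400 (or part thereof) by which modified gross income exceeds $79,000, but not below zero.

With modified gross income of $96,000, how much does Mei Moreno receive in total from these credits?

First-Time Homebuyer Credit: 7% of the $33,300 excess over $62,700 is $2,331; credit = $4,800 − $2,331 = $2,469.
Working Family Credit: $96,000 is at or above $87,200, so the credit is $0.
Disability Support Credit: income exceeds $79,000 by $17,000, which is 43 full-or-partial $400 increments; reduction = 43 × $75 = $3,225, leaving $2,649.
Total: $2,469 + $0 + $2,649 = $5,118.

$5,118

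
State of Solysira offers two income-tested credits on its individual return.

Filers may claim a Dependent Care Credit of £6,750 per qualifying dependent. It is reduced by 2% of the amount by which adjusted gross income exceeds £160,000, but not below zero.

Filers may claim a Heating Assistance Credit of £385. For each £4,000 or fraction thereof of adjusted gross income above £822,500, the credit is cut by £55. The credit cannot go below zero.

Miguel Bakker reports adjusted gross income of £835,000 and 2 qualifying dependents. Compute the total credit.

Dependent Care Credit: base = 2 × £6,750 = £13,500. 2% of the £675,000 excess over £160,000 is £13,500 ≥ base, so the credit is £0.
Heating Assistance Credit: income exceeds £822,500 by £12,500, which is 4 full-or-partial £4,000 increments; reduction = 4 × £55 = £220, leaving £165.
Total: £0 + £165 = £165.

£165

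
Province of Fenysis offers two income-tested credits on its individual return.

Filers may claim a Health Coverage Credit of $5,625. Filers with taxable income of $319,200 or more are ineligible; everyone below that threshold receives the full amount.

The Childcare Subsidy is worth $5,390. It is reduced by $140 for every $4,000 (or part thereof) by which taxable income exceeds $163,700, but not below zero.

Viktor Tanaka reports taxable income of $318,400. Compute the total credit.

Health Coverage Credit: $318,400 is below the $319,200 cutoff, so the full $5,625 applies.
Childcare Subsidy: income exceeds $163,700 by $154,700 → 39 increments × $140 = $5,460 ≥ base, so the credit is $0.
Total: $5,625 + $0 = $5,625.

$5,625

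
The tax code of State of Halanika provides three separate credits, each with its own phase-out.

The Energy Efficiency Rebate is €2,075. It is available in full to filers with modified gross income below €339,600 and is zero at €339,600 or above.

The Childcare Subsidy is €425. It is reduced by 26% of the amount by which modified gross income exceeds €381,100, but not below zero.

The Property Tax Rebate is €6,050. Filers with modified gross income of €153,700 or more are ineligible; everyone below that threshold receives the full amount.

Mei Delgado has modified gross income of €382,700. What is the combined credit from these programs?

Energy Efficiency Rebate: €382,700 meets or exceeds the €339,600 cutoff, so the credit is €0.
Childcare Subsidy: 26% of the €1,600 excess over €381,100 is €416; credit = €425 − €416 = €9.
Property Tax Rebate: €382,700 meets or exceeds the €153,700 cutoff, so the credit is €0.
Total: €0 + €9 + €0 = €9.

€9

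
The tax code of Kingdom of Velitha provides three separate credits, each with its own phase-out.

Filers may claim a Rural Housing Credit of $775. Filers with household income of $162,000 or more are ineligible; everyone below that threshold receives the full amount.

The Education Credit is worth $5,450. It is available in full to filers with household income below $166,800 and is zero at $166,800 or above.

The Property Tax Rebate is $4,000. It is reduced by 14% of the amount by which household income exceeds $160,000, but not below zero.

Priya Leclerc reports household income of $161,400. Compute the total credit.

Rural Housing Credit: $161,400 is below the $162,000 cutoff, so the full $775 applies.
Education Credit: $161,400 is below the $166,800 cutoff, so the full $5,450 applies.
Property Tax Rebate: 14% of the $1,400 excess over $160,000 is $196; credit = $4,000 − $196 = $3,804.
Total: $775 + $5,450 + $3,804 = $10,029.

$10,029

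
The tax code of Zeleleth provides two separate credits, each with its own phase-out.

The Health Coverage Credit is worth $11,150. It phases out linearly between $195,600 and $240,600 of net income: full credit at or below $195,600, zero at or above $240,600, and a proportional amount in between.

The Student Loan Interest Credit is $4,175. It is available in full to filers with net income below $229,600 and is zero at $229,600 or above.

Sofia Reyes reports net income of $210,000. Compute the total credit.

$11,757

Health Coverage Credit: $210,000 is $14,400 into a $45,000 phase-out range, leaving 30,600/45,000 of the credit: $11,150 × 30,600/45,000 = $7,582.
Student Loan Interest Credit: $210,000 is below the $229,600 cutoff, so the full $4,175 applies.
Total: $7,582 + $4,175 = $11,757.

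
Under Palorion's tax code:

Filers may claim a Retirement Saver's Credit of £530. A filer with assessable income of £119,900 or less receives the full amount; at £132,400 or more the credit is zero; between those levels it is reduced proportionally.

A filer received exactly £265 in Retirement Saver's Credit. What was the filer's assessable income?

£265 is 265/530 of the full £530, so 265/530 of the £12,500 range has been used: income = £119,900 + £12,500 × 265/530 = £126,150.

£126,150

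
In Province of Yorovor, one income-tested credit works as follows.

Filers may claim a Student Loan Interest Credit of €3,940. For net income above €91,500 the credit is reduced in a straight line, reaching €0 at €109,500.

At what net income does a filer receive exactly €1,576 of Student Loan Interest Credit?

€1,576 is 1,576/3,940 of the full €3,940, so 2,364/3,940 of the €18,000 range has been used: income = €91,500 + €18,000 × 2,364/3,940 = €102,300.

€102,300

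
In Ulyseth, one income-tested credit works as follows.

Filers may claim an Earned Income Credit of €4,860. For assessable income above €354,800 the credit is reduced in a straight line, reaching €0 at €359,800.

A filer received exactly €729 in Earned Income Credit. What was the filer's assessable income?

€359,050

€729 is 729/4,860 of the full €4,860, so 4,131/4,860 of the €5,000 range has been used: income = €354,800 + €5,000 × 4,131/4,860 = €359,050.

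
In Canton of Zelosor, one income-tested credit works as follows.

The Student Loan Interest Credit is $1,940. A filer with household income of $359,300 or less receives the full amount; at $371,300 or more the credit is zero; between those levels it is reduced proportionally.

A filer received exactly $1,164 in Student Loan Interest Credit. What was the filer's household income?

$364,100

$1,164 is 1,164/1,940 of the full $1,940, so 776/1,940 of the $12,000 range has been used: income = $359,300 + $12,000 × 776/1,940 = $364,100.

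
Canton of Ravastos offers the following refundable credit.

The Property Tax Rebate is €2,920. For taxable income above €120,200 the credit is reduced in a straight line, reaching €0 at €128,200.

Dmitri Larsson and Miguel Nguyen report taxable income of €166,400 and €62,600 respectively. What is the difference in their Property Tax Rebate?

Dmitri (€166,400): Property Tax Rebate: €166,400 is at or above €128,200, so the credit is €0.
Miguel (€62,600): Property Tax Rebate: €62,600 is at or below the €120,200 threshold, so the full €2,920 applies.
Difference: |€0 − €2,920| = €2,920.

€2,920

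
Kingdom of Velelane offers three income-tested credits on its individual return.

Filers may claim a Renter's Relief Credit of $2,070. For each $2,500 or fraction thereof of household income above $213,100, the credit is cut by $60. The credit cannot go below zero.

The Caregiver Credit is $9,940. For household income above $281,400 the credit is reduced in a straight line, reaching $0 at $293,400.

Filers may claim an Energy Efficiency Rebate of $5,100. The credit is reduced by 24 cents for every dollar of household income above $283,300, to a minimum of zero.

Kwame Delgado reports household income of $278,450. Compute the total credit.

$15,490

Renter's Relief Credit: income exceeds $213,100 by $65,350, which is 27 full-or-partial $2,500 increments; reduction = 27 × $60 = $1,620, leaving $450.
Caregiver Credit: $278,450 is at or below the $281,400 threshold, so the full $9,940 applies.
Energy Efficiency Rebate: $278,450 is at or below the $283,300 threshold, so the full $5,100 applies.
Total: $450 + $9,940 + $5,100 = $15,490.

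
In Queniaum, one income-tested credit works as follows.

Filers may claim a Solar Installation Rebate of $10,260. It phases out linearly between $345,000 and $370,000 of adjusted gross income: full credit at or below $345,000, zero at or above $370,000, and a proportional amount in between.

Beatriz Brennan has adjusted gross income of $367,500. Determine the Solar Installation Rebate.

$1,026

Solar Installation Rebate: $367,500 is $22,500 into a $25,000 phase-out range, leaving 2,500/25,000 of the credit: $10,260 × 2,500/25,000 = $1,026.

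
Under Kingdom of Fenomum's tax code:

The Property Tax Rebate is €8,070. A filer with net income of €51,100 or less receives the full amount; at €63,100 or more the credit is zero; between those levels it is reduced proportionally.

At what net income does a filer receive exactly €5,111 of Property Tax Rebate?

€5,111 is 5,111/8,070 of the full €8,070, so 2,959/8,070 of the €12,000 range has been used: income = €51,100 + €12,000 × 2,959/8,070 = €55,500.

€55,500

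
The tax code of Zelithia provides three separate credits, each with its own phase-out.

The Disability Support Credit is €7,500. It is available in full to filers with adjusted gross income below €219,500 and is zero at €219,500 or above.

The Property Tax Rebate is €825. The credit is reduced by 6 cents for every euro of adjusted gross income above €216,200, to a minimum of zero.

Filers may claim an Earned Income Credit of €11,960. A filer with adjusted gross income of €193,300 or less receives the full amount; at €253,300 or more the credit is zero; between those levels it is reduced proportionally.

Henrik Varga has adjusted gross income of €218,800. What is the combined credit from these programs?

Disability Support Credit: €218,800 is below the €219,500 cutoff, so the full €7,500 applies.
Property Tax Rebate: 6% of the €2,600 excess over €216,200 is €156; credit = €825 − €156 = €669.
Earned Income Credit: €218,800 is €25,500 into a €60,000 phase-out range, leaving 34,500/60,000 of the credit: €11,960 × 34,500/60,000 = €6,877.
Total: €7,500 + €669 + €6,877 = €15,046.

€15,046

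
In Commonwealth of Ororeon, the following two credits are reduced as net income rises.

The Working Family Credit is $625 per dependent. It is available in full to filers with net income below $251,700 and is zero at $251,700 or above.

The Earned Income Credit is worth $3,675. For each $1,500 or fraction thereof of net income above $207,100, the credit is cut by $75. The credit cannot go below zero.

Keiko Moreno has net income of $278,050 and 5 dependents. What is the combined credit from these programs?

Working Family Credit: base = 5 × $625 = $3,125. $278,050 meets or exceeds the $251,700 cutoff, so the credit is $0.
Earned Income Credit: income exceeds $207,100 by $70,950, which is 48 full-or-partial $1,500 increments; reduction = 48 × $75 = $3,600, leaving $75.
Total: $0 + $75 = $75.

$75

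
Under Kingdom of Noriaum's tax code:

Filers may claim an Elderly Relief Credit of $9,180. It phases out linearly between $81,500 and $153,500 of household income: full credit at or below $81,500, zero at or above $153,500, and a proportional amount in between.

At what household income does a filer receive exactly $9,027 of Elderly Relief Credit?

$82,700

$9,027 is 9,027/9,180 of the full $9,180, so 153/9,180 of the $72,000 range has been used: income = $81,500 + $72,000 × 153/9,180 = $82,700.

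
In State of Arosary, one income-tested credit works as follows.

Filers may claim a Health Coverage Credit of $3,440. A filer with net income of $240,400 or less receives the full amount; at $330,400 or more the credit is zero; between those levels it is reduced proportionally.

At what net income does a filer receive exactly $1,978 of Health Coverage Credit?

$1,978 is 1,978/3,440 of the full $3,440, so 1,462/3,440 of the $90,000 range has been used: income = $240,400 + $90,000 × 1,462/3,440 = $278,650.

$278,650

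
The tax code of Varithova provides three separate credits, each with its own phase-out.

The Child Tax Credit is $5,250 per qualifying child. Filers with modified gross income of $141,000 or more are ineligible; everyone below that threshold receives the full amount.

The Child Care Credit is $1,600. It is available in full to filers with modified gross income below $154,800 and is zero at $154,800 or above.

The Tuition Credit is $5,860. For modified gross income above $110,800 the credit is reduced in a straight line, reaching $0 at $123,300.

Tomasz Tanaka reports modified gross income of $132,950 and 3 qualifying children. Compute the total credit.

Child Tax Credit: base = 3 × $5,250 = $15,750. $132,950 is below the $141,000 cutoff, so the full $15,750 applies.
Child Care Credit: $132,950 is below the $154,800 cutoff, so the full $1,600 applies.
Tuition Credit: $132,950 is at or above $123,300, so the credit is $0.
Total: $15,750 + $1,600 + $0 = $17,350.

$17,350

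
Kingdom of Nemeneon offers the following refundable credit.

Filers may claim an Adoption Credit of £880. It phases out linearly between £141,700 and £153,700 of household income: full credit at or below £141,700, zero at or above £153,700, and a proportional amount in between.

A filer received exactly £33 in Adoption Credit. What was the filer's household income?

£153,250

£33 is 33/880 of the full £880, so 847/880 of the £12,000 range has been used: income = £141,700 + £12,000 × 847/880 = £153,250.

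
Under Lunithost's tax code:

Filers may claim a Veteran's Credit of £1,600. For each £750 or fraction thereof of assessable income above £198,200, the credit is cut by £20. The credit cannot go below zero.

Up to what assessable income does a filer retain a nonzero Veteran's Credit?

£257,450

After 79 increments the reduction is 79 × £20 = £1,580, leaving £20; one more increment wipes it out. Increment 79 ends at excess 79 × £750 = £59,250, so the highest qualifying income is £198,200 + £59,250 = £257,450.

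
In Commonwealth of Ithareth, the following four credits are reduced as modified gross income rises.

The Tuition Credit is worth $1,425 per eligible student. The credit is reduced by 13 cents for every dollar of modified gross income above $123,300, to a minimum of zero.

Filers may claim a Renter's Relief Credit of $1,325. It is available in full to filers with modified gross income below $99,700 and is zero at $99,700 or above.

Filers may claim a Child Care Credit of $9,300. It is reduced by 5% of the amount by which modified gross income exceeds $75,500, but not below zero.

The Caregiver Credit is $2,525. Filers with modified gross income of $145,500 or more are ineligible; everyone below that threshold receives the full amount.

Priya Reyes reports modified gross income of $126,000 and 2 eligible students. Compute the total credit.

$11,799

Tuition Credit: base = 2 × $1,425 = $2,850. 13% of the $2,700 excess over $123,300 is $351; credit = $2,850 − $351 = $2,499.
Renter's Relief Credit: $126,000 meets or exceeds the $99,700 cutoff, so the credit is $0.
Child Care Credit: 5% of the $50,500 excess over $75,500 is $2,525; credit = $9,300 − $2,525 = $6,775.
Caregiver Credit: $126,000 is below the $145,500 cutoff, so the full $2,525 applies.
Total: $2,499 + $0 + $6,775 + $2,525 = $11,799.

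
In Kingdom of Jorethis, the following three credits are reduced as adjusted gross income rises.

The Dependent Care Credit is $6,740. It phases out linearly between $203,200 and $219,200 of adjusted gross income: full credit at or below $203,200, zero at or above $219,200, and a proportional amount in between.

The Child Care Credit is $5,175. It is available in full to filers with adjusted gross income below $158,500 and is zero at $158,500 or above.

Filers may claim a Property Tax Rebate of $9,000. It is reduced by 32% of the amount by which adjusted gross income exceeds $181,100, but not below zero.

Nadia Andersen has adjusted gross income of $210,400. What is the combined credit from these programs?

$3,707

Dependent Care Credit: $210,400 is $7,200 into a $16,000 phase-out range, leaving 8,800/16,000 of the credit: $6,740 × 8,800/16,000 = $3,707.
Child Care Credit: $210,400 meets or exceeds the $158,500 cutoff, so the credit is $0.
Property Tax Rebate: 32% of the $29,300 excess over $181,100 is $9,376 ≥ base, so the credit is $0.
Total: $3,707 + $0 + $0 = $3,707.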